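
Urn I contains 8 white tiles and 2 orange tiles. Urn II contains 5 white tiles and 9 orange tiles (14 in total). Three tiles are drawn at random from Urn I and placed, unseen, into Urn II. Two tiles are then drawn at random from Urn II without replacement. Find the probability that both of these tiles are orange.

311/1020

Condition on how many of the transferred tiles are orange (from Urn I: 2 orange of 10; then Urn II has 17 total).
  0 orange: C(2,0)C(8,3)/C(10,3) = 7/15; then P = C(9,2)/C(17,2) = 9/34
  1 orange: C(2,1)C(8,2)/C(10,3) = 7/15; then P = C(10,2)/C(17,2) = 45/136
  2 orange: C(2,2)C(8,1)/C(10,3) = 1/15; then P = C(11,2)/C(17,2) = 55/136
P(both orange) = 311/1020 ≈ 0.3049.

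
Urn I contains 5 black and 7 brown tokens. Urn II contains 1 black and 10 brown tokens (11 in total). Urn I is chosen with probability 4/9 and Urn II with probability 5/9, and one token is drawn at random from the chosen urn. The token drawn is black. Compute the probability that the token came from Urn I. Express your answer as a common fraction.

11/14

P(black | Urn I) = 5/12; P(black | Urn II) = 1/11.
P(black) = 4/9·5/12 + 5/9·1/11 = 70/297.
By Bayes' rule, P(Urn I | black) = 5/27 / 70/297 = 11/14 ≈ 0.7857.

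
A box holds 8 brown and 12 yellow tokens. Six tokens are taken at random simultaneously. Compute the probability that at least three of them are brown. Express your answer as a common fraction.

147/323

Sum the hypergeometric tail for j = 3,…,6 brown tokens.
Favorable = C(8,3)·C(12,3) + C(8,4)·C(12,2) + C(8,5)·C(12,1) + C(8,6)·C(12,0) = 17640; total = C(20,6) = 38760.
P = 17640/38760 = 147/323 ≈ 0.4551.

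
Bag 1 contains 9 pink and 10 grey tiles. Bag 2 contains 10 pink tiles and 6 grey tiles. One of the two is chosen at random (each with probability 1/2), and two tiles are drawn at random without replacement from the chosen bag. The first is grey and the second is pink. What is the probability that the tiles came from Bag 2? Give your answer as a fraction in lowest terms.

P(E | Bag 1) = 5/19; P(E | Bag 2) = 1/4.
P(E) = 1/2·5/19 + 1/2·1/4 = 39/152.
By Bayes' rule, P(Bag 2 | E) = 1/8 / 39/152 = 19/39 ≈ 0.4872.

19/39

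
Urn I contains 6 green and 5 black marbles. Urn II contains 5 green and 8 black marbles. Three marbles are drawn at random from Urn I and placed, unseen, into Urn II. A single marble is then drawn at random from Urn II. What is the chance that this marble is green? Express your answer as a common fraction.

Condition on how many of the transferred marbles are green (from Urn I: 6 green of 11; then Urn II has 16 total).
  0 green: C(6,0)C(5,3)/C(11,3) = 2/33; then P = 5/16
  1 green: C(6,1)C(5,2)/C(11,3) = 4/11; then P = 6/16
  2 green: C(6,2)C(5,1)/C(11,3) = 5/11; then P = 7/16
  3 green: C(6,3)C(5,0)/C(11,3) = 4/33; then P = 8/16
P(green from Urn II) = 73/176 ≈ 0.4148.

73/176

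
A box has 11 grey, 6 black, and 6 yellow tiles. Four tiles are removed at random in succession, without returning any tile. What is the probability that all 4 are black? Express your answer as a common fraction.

Unordered draws without replacement: count favorable combinations over C(23,4).
Favorable = C(11,0) · C(6,4) · C(6,0) = 15; total = C(23,4) = 8855.
P = 15/8855 = 3/1771 ≈ 0.0017.

3/1771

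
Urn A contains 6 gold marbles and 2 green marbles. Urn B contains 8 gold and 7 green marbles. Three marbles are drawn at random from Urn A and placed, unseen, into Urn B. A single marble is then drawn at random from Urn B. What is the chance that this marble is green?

Condition on how many of the transferred marbles are green (from Urn A: 2 green of 8; then Urn B has 18 total).
  0 green: C(2,0)C(6,3)/C(8,3) = 5/14; then P = 7/18
  1 green: C(2,1)C(6,2)/C(8,3) = 15/28; then P = 8/18
  2 green: C(2,2)C(6,1)/C(8,3) = 3/28; then P = 9/18
P(green from Urn B) = 31/72 ≈ 0.4306.

31/72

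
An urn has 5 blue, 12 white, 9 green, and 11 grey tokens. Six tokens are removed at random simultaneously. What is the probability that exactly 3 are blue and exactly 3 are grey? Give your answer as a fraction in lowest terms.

Unordered draws without replacement: count favorable combinations over C(37,6).
Favorable = C(5,3) · C(12,0) · C(9,0) · C(11,3) = 1650; total = C(37,6) = 2324784.
P = 1650/2324784 = 25/35224 ≈ 0.0007.

25/35224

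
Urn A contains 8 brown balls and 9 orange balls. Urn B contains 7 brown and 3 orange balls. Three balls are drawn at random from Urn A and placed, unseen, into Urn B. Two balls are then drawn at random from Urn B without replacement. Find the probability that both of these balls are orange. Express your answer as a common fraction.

Condition on how many of the transferred balls are orange (from Urn A: 9 orange of 17; then Urn B has 13 total).
  0 orange: C(9,0)C(8,3)/C(17,3) = 7/85; then P = C(3,2)/C(13,2) = 1/26
  1 orange: C(9,1)C(8,2)/C(17,3) = 63/170; then P = C(4,2)/C(13,2) = 1/13
  2 orange: C(9,2)C(8,1)/C(17,3) = 36/85; then P = C(5,2)/C(13,2) = 5/39
  3 orange: C(9,3)C(8,0)/C(17,3) = 21/170; then P = C(6,2)/C(13,2) = 5/26
P(both orange) = 97/884 ≈ 0.1097.

97/884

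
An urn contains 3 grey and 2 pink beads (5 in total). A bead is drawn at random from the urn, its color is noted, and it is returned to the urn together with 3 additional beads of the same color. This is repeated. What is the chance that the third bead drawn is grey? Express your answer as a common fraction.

Sum over the four possibilities for the first two draws (grey/not-grey each), tracking how the grey count and total change by +3 per draw.
P(third is grey) = 3/5 ≈ 0.6000. (In a Pólya urn every draw has the same marginal probability 3/5.)

3/5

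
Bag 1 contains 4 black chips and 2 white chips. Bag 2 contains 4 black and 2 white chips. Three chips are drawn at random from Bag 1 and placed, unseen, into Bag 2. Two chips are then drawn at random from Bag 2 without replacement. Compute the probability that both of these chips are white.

4/45

Condition on how many of the transferred chips are white (from Bag 1: 2 white of 6; then Bag 2 has 9 total).
  0 white: C(2,0)C(4,3)/C(6,3) = 1/5; then P = C(2,2)/C(9,2) = 1/36
  1 white: C(2,1)C(4,2)/C(6,3) = 3/5; then P = C(3,2)/C(9,2) = 1/12
  2 white: C(2,2)C(4,1)/C(6,3) = 1/5; then P = C(4,2)/C(9,2) = 1/6
P(both white) = 4/45 ≈ 0.0889.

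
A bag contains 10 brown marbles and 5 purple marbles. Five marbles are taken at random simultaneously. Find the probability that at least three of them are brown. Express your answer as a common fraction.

Sum the hypergeometric tail for j = 3,…,5 brown marbles.
Favorable = C(10,3)·C(5,2) + C(10,4)·C(5,1) + C(10,5)·C(5,0) = 2502; total = C(15,5) = 3003.
P = 2502/3003 = 834/1001 ≈ 0.8332.

834/1001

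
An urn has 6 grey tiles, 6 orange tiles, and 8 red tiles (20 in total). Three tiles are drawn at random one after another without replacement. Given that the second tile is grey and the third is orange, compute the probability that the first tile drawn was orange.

P(first=orange and the second tile is grey and the third is orange) = (6/20)·(6/19)·(5/18) = 1/38.
P(E) = Σ over first color = 1/38 + 1/38 + 4/95 = 9/95.
By Bayes, P(first=orange | E) = 1/38 / 9/95 = 5/18 ≈ 0.2778.

5/18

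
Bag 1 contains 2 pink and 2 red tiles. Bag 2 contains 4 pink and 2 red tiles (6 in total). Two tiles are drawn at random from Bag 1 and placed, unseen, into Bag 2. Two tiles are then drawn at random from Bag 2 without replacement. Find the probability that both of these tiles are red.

Condition on how many of the transferred tiles are red (from Bag 1: 2 red of 4; then Bag 2 has 8 total).
  0 red: C(2,0)C(2,2)/C(4,2) = 1/6; then P = C(2,2)/C(8,2) = 1/28
  1 red: C(2,1)C(2,1)/C(4,2) = 2/3; then P = C(3,2)/C(8,2) = 3/28
  2 red: C(2,2)C(2,0)/C(4,2) = 1/6; then P = C(4,2)/C(8,2) = 3/14
P(both red) = 19/168 ≈ 0.1131.

19/168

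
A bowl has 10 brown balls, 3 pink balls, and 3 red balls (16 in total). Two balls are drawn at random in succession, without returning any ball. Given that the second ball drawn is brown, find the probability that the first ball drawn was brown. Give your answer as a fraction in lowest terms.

3/5

P(first=brown and the second ball drawn is brown) = (10/16)·(9/15) = 3/8.
P(the second ball drawn is brown) = Σ over first color = 3/8 + 1/8 + 1/8 = 5/8.
By Bayes, P(first=brown | the second ball drawn is brown) = 3/8 / 5/8 = 3/5 ≈ 0.6000.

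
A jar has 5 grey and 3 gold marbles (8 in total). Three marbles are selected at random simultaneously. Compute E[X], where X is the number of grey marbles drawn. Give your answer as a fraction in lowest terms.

15/8

By linearity of expectation, E[X] = Σ P(draw i is grey); by symmetry each draw (even without replacement) has P(grey) = 5/8.
E[X] = 3 · 5/8 = 15/8 ≈ 1.8750.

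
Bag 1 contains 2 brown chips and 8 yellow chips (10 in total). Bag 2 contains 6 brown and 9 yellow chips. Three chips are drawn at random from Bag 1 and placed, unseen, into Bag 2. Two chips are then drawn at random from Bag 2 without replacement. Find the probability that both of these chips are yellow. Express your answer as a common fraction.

Condition on how many of the transferred chips are yellow (from Bag 1: 8 yellow of 10; then Bag 2 has 18 total).
  1 yellow: C(8,1)C(2,2)/C(10,3) = 1/15; then P = C(10,2)/C(18,2) = 5/17
  2 yellow: C(8,2)C(2,1)/C(10,3) = 7/15; then P = C(11,2)/C(18,2) = 55/153
  3 yellow: C(8,3)C(2,0)/C(10,3) = 7/15; then P = C(12,2)/C(18,2) = 22/51
P(both yellow) = 892/2295 ≈ 0.3887.

892/2295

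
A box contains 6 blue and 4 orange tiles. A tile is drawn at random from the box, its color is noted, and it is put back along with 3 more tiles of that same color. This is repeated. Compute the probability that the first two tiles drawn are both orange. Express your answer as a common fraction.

After a orange draw the box holds 7 orange out of 13.
P = (4/10)·(7/13) = 14/65 ≈ 0.2154.

14/65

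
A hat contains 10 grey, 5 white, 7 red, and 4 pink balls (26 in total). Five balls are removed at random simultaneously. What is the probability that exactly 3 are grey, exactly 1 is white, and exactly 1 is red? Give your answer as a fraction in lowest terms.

210/3289

Unordered draws without replacement: count favorable combinations over C(26,5).
Favorable = C(10,3) · C(5,1) · C(7,1) · C(4,0) = 4200; total = C(26,5) = 65780.
P = 4200/65780 = 210/3289 ≈ 0.0638.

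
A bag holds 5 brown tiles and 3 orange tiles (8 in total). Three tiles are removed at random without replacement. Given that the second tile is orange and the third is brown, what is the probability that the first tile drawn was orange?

P(first=orange and the second tile is orange and the third is brown) = (3/8)·(2/7)·(5/6) = 5/56.
P(E) = Σ over first color = 5/28 + 5/56 = 15/56.
By Bayes, P(first=orange | E) = 5/56 / 15/56 = 1/3 ≈ 0.3333.

1/3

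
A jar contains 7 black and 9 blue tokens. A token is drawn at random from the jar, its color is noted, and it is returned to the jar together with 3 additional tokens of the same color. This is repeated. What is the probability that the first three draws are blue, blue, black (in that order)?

Track the composition after each reinforcement of +3.
P = (9/16) · (12/19) · (7/22) = 189/1672 ≈ 0.1130.

189/1672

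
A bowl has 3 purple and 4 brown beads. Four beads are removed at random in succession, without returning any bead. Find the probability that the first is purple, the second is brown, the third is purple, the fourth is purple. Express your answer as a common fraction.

1/35

Multiply the conditional probability of each draw in order, without replacement, so each draw removes one from its color and from the total.
P = (3/7) · (4/6) · (2/5) · (1/4) = 1/35 ≈ 0.0286.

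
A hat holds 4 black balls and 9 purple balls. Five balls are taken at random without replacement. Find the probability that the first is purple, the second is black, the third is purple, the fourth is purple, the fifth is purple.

Multiply the conditional probability of each draw in order, without replacement, so each draw removes one from its color and from the total.
P = (9/13) · (4/12) · (8/11) · (7/10) · (6/9) = 56/715 ≈ 0.0783.

56/715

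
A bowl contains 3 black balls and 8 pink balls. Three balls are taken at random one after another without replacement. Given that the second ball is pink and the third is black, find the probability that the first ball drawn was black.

2/9

P(first=black and the second ball is pink and the third is black) = (3/11)·(8/10)·(2/9) = 8/165.
P(E) = Σ over first color = 8/165 + 28/165 = 12/55.
By Bayes, P(first=black | E) = 8/165 / 12/55 = 2/9 ≈ 0.2222.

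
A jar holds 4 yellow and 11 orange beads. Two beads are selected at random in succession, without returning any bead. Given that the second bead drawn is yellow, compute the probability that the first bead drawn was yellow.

3/14

P(first=yellow and the second bead drawn is yellow) = (4/15)·(3/14) = 2/35.
P(the second bead drawn is yellow) = Σ over first color = 2/35 + 22/105 = 4/15.
By Bayes, P(first=yellow | the second bead drawn is yellow) = 2/35 / 4/15 = 3/14 ≈ 0.2143.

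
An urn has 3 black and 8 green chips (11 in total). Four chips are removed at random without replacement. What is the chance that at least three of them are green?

Sum the hypergeometric tail for j = 3,…,4 green chips.
Favorable = C(8,3)·C(3,1) + C(8,4)·C(3,0) = 238; total = C(11,4) = 330.
P = 238/330 = 119/165 ≈ 0.7212.

119/165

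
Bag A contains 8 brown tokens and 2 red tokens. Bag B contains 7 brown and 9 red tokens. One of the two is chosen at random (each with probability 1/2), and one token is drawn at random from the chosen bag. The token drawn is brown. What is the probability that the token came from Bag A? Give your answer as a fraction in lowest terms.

64/99

P(brown | Bag A) = 4/5; P(brown | Bag B) = 7/16.
P(brown) = 1/2·4/5 + 1/2·7/16 = 99/160.
By Bayes' rule, P(Bag A | brown) = 2/5 / 99/160 = 64/99 ≈ 0.6465.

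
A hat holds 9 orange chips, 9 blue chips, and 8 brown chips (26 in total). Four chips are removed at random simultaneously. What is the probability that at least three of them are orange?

Sum the hypergeometric tail for j = 3,…,4 orange chips.
Favorable = C(9,3)·C(17,1) + C(9,4)·C(17,0) = 1554; total = C(26,4) = 14950.
P = 1554/14950 = 777/7475 ≈ 0.1039.

777/7475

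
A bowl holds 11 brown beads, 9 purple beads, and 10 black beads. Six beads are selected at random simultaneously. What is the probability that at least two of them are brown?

Sum the hypergeometric tail for j = 2,…,6 brown beads.
Favorable = C(11,2)·C(19,4) + C(11,3)·C(19,3) + C(11,4)·C(19,2) + C(11,5)·C(19,1) + C(11,6)·C(19,0) = 438735; total = C(30,6) = 593775.
P = 438735/593775 = 29249/39585 ≈ 0.7389.

29249/39585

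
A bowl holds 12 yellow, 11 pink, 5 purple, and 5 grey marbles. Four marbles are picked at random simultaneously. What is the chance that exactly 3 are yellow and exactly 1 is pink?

Unordered draws without replacement: count favorable combinations over C(33,4).
Favorable = C(12,3) · C(11,1) · C(5,0) · C(5,0) = 2420; total = C(33,4) = 40920.
P = 2420/40920 = 11/186 ≈ 0.0591.

11/186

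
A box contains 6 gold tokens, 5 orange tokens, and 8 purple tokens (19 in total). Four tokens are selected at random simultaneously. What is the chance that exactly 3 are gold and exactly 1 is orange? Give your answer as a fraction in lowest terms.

Unordered draws without replacement: count favorable combinations over C(19,4).
Favorable = C(6,3) · C(5,1) · C(8,0) = 100; total = C(19,4) = 3876.
P = 100/3876 = 25/969 ≈ 0.0258.

25/969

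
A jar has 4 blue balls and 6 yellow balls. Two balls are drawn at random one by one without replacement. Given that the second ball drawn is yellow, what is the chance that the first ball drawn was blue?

P(first=blue and the second ball drawn is yellow) = (4/10)·(6/9) = 4/15.
P(the second ball drawn is yellow) = Σ over first color = 4/15 + 1/3 = 3/5.
By Bayes, P(first=blue | the second ball drawn is yellow) = 4/15 / 3/5 = 4/9 ≈ 0.4444.

4/9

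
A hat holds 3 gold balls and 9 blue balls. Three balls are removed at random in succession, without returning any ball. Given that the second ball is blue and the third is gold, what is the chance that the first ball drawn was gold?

1/5

P(first=gold and the second ball is blue and the third is gold) = (3/12)·(9/11)·(2/10) = 9/220.
P(E) = Σ over first color = 9/220 + 9/55 = 9/44.
By Bayes, P(first=gold | E) = 9/220 / 9/44 = 1/5 ≈ 0.2000.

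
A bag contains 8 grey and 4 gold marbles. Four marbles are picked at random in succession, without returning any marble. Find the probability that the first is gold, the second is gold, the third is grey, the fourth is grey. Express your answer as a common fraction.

Multiply the conditional probability of each draw in order, without replacement, so each draw removes one from its color and from the total.
P = (4/12) · (3/11) · (8/10) · (7/9) = 28/495 ≈ 0.0566.

28/495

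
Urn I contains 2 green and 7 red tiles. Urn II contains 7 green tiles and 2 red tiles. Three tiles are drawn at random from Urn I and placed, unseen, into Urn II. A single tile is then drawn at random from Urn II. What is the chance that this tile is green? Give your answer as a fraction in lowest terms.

Condition on how many of the transferred tiles are green (from Urn I: 2 green of 9; then Urn II has 12 total).
  0 green: C(2,0)C(7,3)/C(9,3) = 5/12; then P = 7/12
  1 green: C(2,1)C(7,2)/C(9,3) = 1/2; then P = 8/12
  2 green: C(2,2)C(7,1)/C(9,3) = 1/12; then P = 9/12
P(green from Urn II) = 23/36 ≈ 0.6389.

23/36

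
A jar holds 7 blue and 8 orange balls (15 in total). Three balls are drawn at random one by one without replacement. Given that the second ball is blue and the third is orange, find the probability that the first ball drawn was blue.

P(first=blue and the second ball is blue and the third is orange) = (7/15)·(6/14)·(8/13) = 8/65.
P(E) = Σ over first color = 8/65 + 28/195 = 4/15.
By Bayes, P(first=blue | E) = 8/65 / 4/15 = 6/13 ≈ 0.4615.

6/13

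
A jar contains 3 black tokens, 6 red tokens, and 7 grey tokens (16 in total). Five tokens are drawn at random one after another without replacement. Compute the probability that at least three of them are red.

Sum the hypergeometric tail for j = 3,…,5 red tokens.
Favorable = C(6,3)·C(10,2) + C(6,4)·C(10,1) + C(6,5)·C(10,0) = 1056; total = C(16,5) = 4368.
P = 1056/4368 = 22/91 ≈ 0.2418.

22/91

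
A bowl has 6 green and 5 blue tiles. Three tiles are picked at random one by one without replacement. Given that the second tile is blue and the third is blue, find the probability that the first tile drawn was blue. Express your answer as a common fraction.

P(first=blue and the second tile is blue and the third is blue) = (5/11)·(4/10)·(3/9) = 2/33.
P(E) = Σ over first color = 4/33 + 2/33 = 2/11.
By Bayes, P(first=blue | E) = 2/33 / 2/11 = 1/3 ≈ 0.3333.

1/3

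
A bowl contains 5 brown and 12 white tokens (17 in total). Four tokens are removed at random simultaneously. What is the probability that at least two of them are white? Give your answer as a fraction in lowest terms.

Sum the hypergeometric tail for j = 2,…,4 white tokens.
Favorable = C(12,2)·C(5,2) + C(12,3)·C(5,1) + C(12,4)·C(5,0) = 2255; total = C(17,4) = 2380.
P = 2255/2380 = 451/476 ≈ 0.9475.

451/476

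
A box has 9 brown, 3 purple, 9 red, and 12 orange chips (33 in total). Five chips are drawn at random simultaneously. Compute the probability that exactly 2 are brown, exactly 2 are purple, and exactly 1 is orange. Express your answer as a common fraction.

54/9889

Unordered draws without replacement: count favorable combinations over C(33,5).
Favorable = C(9,2) · C(3,2) · C(9,0) · C(12,1) = 1296; total = C(33,5) = 237336.
P = 1296/237336 = 54/9889 ≈ 0.0055.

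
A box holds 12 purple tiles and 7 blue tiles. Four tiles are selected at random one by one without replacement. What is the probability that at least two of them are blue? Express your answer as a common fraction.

1841/3876

Sum the hypergeometric tail for j = 2,…,4 blue tiles.
Favorable = C(7,2)·C(12,2) + C(7,3)·C(12,1) + C(7,4)·C(12,0) = 1841; total = C(19,4) = 3876.
P = 1841/3876 = 1841/3876 ≈ 0.4750.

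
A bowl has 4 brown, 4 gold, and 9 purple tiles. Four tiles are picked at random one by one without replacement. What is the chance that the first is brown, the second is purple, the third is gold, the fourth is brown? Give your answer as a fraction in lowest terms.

9/1190

Multiply the conditional probability of each draw in order, without replacement, so each draw removes one from its color and from the total.
P = (4/17) · (9/16) · (4/15) · (3/14) = 9/1190 ≈ 0.0076.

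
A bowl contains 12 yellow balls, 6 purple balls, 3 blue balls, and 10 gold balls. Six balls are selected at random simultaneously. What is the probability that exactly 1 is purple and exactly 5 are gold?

24/11687

Unordered draws without replacement: count favorable combinations over C(31,6).
Favorable = C(12,0) · C(6,1) · C(3,0) · C(10,5) = 1512; total = C(31,6) = 736281.
P = 1512/736281 = 24/11687 ≈ 0.0021.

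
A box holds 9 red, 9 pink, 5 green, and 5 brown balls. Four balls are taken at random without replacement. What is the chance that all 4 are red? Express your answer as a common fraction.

2/325

Unordered draws without replacement: count favorable combinations over C(28,4).
Favorable = C(9,4) · C(9,0) · C(5,0) · C(5,0) = 126; total = C(28,4) = 20475.
P = 126/20475 = 2/325 ≈ 0.0062.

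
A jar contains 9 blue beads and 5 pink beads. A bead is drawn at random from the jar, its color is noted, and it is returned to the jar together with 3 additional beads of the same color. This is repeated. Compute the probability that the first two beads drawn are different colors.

Either pink then blue, or blue then pink; after the first draw the total is 17.
P = (5/14)·(9/17) + (9/14)·(5/17) = 45/119 ≈ 0.3782.

45/119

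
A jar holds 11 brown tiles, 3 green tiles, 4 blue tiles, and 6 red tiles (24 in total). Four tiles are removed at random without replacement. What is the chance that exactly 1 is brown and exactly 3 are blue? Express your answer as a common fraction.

Unordered draws without replacement: count favorable combinations over C(24,4).
Favorable = C(11,1) · C(3,0) · C(4,3) · C(6,0) = 44; total = C(24,4) = 10626.
P = 44/10626 = 2/483 ≈ 0.0041.

2/483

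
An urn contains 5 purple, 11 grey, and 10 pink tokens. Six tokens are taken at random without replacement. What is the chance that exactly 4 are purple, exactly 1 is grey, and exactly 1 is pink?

Unordered draws without replacement: count favorable combinations over C(26,6).
Favorable = C(5,4) · C(11,1) · C(10,1) = 550; total = C(26,6) = 230230.
P = 550/230230 = 5/2093 ≈ 0.0024.

5/2093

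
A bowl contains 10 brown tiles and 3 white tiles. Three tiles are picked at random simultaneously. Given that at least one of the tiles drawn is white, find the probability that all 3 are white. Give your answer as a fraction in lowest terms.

1/166

P(all 3 white) = C(3,3)/C(13,3) = 1/286; P(at least one white) = 1 − C(10,3)/C(13,3) = 83/143.
Since 'all 3 white' ⊆ 'at least one white', P(all 3 | at least one) = 1/286 / 83/143 = 1/166 ≈ 0.0060.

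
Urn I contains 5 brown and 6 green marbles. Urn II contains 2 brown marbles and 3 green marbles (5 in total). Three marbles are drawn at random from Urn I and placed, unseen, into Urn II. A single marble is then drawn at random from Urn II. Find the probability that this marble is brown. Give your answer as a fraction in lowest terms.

37/88

Condition on how many of the transferred marbles are brown (from Urn I: 5 brown of 11; then Urn II has 8 total).
  0 brown: C(5,0)C(6,3)/C(11,3) = 4/33; then P = 2/8
  1 brown: C(5,1)C(6,2)/C(11,3) = 5/11; then P = 3/8
  2 brown: C(5,2)C(6,1)/C(11,3) = 4/11; then P = 4/8
  3 brown: C(5,3)C(6,0)/C(11,3) = 2/33; then P = 5/8
P(brown from Urn II) = 37/88 ≈ 0.4205.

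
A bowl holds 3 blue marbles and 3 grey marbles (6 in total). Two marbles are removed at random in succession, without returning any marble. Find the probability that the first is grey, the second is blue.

3/10

Multiply the conditional probability of each draw in order, without replacement, so each draw removes one from its color and from the total.
P = (3/6) · (3/5) = 3/10 ≈ 0.3000.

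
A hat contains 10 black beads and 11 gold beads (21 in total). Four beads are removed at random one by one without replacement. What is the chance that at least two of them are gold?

99/133

Sum the hypergeometric tail for j = 2,…,4 gold beads.
Favorable = C(11,2)·C(10,2) + C(11,3)·C(10,1) + C(11,4)·C(10,0) = 4455; total = C(21,4) = 5985.
P = 4455/5985 = 99/133 ≈ 0.7444.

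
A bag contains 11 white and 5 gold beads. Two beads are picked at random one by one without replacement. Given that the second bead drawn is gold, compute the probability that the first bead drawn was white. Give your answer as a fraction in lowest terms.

11/15

P(first=white and the second bead drawn is gold) = (11/16)·(5/15) = 11/48.
P(the second bead drawn is gold) = Σ over first color = 11/48 + 1/12 = 5/16.
By Bayes, P(first=white | the second bead drawn is gold) = 11/48 / 5/16 = 11/15 ≈ 0.7333.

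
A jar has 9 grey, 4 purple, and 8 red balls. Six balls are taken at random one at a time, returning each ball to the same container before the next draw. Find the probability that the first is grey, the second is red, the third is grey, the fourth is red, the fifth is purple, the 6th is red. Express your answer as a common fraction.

Multiply the conditional probability of each draw in order, with replacement (the composition resets each draw).
P = (9/21) · (8/21) · (9/21) · (8/21) · (4/21) · (8/21) = 2048/1058841 ≈ 0.0019.

2048/1058841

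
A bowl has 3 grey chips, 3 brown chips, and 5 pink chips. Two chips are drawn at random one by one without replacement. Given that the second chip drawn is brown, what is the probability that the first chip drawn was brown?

1/5

P(first=brown and the second chip drawn is brown) = (3/11)·(2/10) = 3/55.
P(the second chip drawn is brown) = Σ over first color = 9/110 + 3/55 + 3/22 = 3/11.
By Bayes, P(first=brown | the second chip drawn is brown) = 3/55 / 3/11 = 1/5 ≈ 0.2000.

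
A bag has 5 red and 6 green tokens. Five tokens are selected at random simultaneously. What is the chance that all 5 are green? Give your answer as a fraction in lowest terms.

1/77

Unordered draws without replacement: count favorable combinations over C(11,5).
Favorable = C(5,0) · C(6,5) = 6; total = C(11,5) = 462.
P = 6/462 = 1/77 ≈ 0.0130.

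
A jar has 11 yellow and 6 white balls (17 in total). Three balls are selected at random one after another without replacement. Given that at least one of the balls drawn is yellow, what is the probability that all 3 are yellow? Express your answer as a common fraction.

1/4

P(all 3 yellow) = C(11,3)/C(17,3) = 33/136; P(at least one yellow) = 1 − C(6,3)/C(17,3) = 33/34.
Since 'all 3 yellow' ⊆ 'at least one yellow', P(all 3 | at least one) = 33/136 / 33/34 = 1/4 ≈ 0.2500.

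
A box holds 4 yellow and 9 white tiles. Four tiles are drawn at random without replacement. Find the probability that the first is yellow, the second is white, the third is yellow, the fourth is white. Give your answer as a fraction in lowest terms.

Multiply the conditional probability of each draw in order, without replacement, so each draw removes one from its color and from the total.
P = (4/13) · (9/12) · (3/11) · (8/10) = 36/715 ≈ 0.0503.

36/715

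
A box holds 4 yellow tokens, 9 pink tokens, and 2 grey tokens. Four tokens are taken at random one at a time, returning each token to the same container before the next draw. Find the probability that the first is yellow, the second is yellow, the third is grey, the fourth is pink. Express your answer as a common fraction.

Multiply the conditional probability of each draw in order, with replacement (the composition resets each draw).
P = (4/15) · (4/15) · (2/15) · (9/15) = 32/5625 ≈ 0.0057.

32/5625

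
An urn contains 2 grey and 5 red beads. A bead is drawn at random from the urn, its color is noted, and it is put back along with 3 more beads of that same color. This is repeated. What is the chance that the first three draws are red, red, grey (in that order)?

8/91

Track the composition after each reinforcement of +3.
P = (5/7) · (8/10) · (2/13) = 8/91 ≈ 0.0879.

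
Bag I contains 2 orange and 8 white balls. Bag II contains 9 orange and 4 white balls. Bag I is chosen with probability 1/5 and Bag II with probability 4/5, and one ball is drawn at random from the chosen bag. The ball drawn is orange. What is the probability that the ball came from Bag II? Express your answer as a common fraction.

P(orange | Bag I) = 1/5; P(orange | Bag II) = 9/13.
P(orange) = 1/5·1/5 + 4/5·9/13 = 193/325.
By Bayes' rule, P(Bag II | orange) = 36/65 / 193/325 = 180/193 ≈ 0.9326.

180/193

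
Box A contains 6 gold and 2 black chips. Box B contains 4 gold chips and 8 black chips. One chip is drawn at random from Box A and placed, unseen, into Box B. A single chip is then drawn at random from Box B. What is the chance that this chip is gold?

Condition on how many of the transferred chips are gold (from Box A: 6 gold of 8; then Box B has 13 total).
  0 gold: C(6,0)C(2,1)/C(8,1) = 1/4; then P = 4/13
  1 gold: C(6,1)C(2,0)/C(8,1) = 3/4; then P = 5/13
P(gold from Box B) = 19/52 ≈ 0.3654.

19/52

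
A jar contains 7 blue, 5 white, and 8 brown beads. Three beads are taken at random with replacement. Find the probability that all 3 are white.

1/64

Multiply the conditional probability of each draw in order, with replacement (the composition resets each draw).
P = (5/20) · (5/20) · (5/20) = 1/64 ≈ 0.0156.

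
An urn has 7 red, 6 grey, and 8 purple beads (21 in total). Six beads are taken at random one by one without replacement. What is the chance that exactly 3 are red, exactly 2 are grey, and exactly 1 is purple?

25/323

Unordered draws without replacement: count favorable combinations over C(21,6).
Favorable = C(7,3) · C(6,2) · C(8,1) = 4200; total = C(21,6) = 54264.
P = 4200/54264 = 25/323 ≈ 0.0774.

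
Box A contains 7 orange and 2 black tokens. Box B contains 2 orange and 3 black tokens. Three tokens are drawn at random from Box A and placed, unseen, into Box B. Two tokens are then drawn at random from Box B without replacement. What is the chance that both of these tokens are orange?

Condition on how many of the transferred tokens are orange (from Box A: 7 orange of 9; then Box B has 8 total).
  1 orange: C(7,1)C(2,2)/C(9,3) = 1/12; then P = C(3,2)/C(8,2) = 3/28
  2 orange: C(7,2)C(2,1)/C(9,3) = 1/2; then P = C(4,2)/C(8,2) = 3/14
  3 orange: C(7,3)C(2,0)/C(9,3) = 5/12; then P = C(5,2)/C(8,2) = 5/14
P(both orange) = 89/336 ≈ 0.2649.

89/336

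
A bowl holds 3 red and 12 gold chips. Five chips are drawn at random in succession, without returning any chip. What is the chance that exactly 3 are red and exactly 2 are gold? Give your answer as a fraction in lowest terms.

2/91

Unordered draws without replacement: count favorable combinations over C(15,5).
Favorable = C(3,3) · C(12,2) = 66; total = C(15,5) = 3003.
P = 66/3003 = 2/91 ≈ 0.0220.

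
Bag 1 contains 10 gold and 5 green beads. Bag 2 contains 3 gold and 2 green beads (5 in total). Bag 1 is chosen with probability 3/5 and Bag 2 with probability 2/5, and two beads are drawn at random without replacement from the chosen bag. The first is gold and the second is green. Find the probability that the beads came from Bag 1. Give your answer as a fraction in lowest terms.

25/46

P(E | Bag 1) = 5/21; P(E | Bag 2) = 3/10.
P(E) = 3/5·5/21 + 2/5·3/10 = 46/175.
By Bayes' rule, P(Bag 1 | E) = 1/7 / 46/175 = 25/46 ≈ 0.5435.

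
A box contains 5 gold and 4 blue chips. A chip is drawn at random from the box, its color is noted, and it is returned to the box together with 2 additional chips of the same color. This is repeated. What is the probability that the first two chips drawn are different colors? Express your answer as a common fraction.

40/99

Either gold then blue, or blue then gold; after the first draw the total is 11.
P = (5/9)·(4/11) + (4/9)·(5/11) = 40/99 ≈ 0.4040.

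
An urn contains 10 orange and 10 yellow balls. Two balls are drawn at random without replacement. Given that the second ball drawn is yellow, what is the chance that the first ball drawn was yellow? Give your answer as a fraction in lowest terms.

P(first=yellow and the second ball drawn is yellow) = (10/20)·(9/19) = 9/38.
P(the second ball drawn is yellow) = Σ over first color = 5/19 + 9/38 = 1/2.
By Bayes, P(first=yellow | the second ball drawn is yellow) = 9/38 / 1/2 = 9/19 ≈ 0.4737.

9/19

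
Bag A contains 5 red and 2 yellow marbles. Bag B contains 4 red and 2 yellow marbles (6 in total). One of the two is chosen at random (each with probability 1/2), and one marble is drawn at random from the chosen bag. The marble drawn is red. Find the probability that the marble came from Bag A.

15/29

P(red | Bag A) = 5/7; P(red | Bag B) = 2/3.
P(red) = 1/2·5/7 + 1/2·2/3 = 29/42.
By Bayes' rule, P(Bag A | red) = 5/14 / 29/42 = 15/29 ≈ 0.5172.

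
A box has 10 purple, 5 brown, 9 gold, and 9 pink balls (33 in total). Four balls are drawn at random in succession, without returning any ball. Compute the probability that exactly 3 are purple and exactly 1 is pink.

Unordered draws without replacement: count favorable combinations over C(33,4).
Favorable = C(10,3) · C(5,0) · C(9,0) · C(9,1) = 1080; total = C(33,4) = 40920.
P = 1080/40920 = 9/341 ≈ 0.0264.

9/341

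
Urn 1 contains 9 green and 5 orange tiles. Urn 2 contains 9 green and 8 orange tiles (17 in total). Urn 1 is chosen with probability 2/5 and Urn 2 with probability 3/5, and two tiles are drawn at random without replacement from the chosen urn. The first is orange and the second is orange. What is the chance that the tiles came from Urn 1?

P(E | Urn 1) = 10/91; P(E | Urn 2) = 7/34.
P(E) = 2/5·10/91 + 3/5·7/34 = 2591/15470.
By Bayes' rule, P(Urn 1 | E) = 4/91 / 2591/15470 = 680/2591 ≈ 0.2624.

680/2591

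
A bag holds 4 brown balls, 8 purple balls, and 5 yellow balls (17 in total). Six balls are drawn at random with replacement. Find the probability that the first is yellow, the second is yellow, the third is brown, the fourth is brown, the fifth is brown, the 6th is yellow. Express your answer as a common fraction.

Multiply the conditional probability of each draw in order, with replacement (the composition resets each draw).
P = (5/17) · (5/17) · (4/17) · (4/17) · (4/17) · (5/17) = 8000/24137569 ≈ 0.0003.

8000/24137569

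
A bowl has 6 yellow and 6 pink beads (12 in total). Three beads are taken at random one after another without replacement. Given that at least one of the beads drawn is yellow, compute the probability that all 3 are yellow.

P(all 3 yellow) = C(6,3)/C(12,3) = 1/11; P(at least one yellow) = 1 − C(6,3)/C(12,3) = 10/11.
Since 'all 3 yellow' ⊆ 'at least one yellow', P(all 3 | at least one) = 1/11 / 10/11 = 1/10 ≈ 0.1000.

1/10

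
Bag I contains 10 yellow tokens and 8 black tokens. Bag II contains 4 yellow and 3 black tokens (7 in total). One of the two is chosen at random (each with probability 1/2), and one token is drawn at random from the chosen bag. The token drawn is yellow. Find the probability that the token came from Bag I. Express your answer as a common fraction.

P(yellow | Bag I) = 5/9; P(yellow | Bag II) = 4/7.
P(yellow) = 1/2·5/9 + 1/2·4/7 = 71/126.
By Bayes' rule, P(Bag I | yellow) = 5/18 / 71/126 = 35/71 ≈ 0.4930.

35/71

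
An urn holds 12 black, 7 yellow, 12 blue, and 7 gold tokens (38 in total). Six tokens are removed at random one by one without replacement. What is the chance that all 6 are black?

4/11951

Unordered draws without replacement: count favorable combinations over C(38,6).
Favorable = C(12,6) · C(7,0) · C(12,0) · C(7,0) = 924; total = C(38,6) = 2760681.
P = 924/2760681 = 4/11951 ≈ 0.0003.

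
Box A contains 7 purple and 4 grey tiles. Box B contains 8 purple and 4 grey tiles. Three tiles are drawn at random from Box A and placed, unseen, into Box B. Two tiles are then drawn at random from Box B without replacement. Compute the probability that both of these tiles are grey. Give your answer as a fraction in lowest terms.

Condition on how many of the transferred tiles are grey (from Box A: 4 grey of 11; then Box B has 15 total).
  0 grey: C(4,0)C(7,3)/C(11,3) = 7/33; then P = C(4,2)/C(15,2) = 2/35
  1 grey: C(4,1)C(7,2)/C(11,3) = 28/55; then P = C(5,2)/C(15,2) = 2/21
  2 grey: C(4,2)C(7,1)/C(11,3) = 14/55; then P = C(6,2)/C(15,2) = 1/7
  3 grey: C(4,3)C(7,0)/C(11,3) = 4/165; then P = C(7,2)/C(15,2) = 1/5
P(both grey) = 28/275 ≈ 0.1018.

28/275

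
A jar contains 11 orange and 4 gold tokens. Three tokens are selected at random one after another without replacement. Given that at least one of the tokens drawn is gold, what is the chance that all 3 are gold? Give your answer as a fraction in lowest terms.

P(all 3 gold) = C(4,3)/C(15,3) = 4/455; P(at least one gold) = 1 − C(11,3)/C(15,3) = 58/91.
Since 'all 3 gold' ⊆ 'at least one gold', P(all 3 | at least one) = 4/455 / 58/91 = 2/145 ≈ 0.0138.

2/145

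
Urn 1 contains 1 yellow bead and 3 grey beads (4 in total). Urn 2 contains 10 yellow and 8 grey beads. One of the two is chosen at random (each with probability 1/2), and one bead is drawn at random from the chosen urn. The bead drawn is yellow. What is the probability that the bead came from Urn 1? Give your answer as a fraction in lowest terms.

P(yellow | Urn 1) = 1/4; P(yellow | Urn 2) = 5/9.
P(yellow) = 1/2·1/4 + 1/2·5/9 = 29/72.
By Bayes' rule, P(Urn 1 | yellow) = 1/8 / 29/72 = 9/29 ≈ 0.3103.

9/29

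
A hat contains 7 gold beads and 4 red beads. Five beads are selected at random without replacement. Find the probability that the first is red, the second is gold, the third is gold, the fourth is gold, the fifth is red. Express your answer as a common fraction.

1/22

Multiply the conditional probability of each draw in order, without replacement, so each draw removes one from its color and from the total.
P = (4/11) · (7/10) · (6/9) · (5/8) · (3/7) = 1/22 ≈ 0.0455.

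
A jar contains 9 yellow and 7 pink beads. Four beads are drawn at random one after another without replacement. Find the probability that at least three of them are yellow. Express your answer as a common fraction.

51/130

Sum the hypergeometric tail for j = 3,…,4 yellow beads.
Favorable = C(9,3)·C(7,1) + C(9,4)·C(7,0) = 714; total = C(16,4) = 1820.
P = 714/1820 = 51/130 ≈ 0.3923.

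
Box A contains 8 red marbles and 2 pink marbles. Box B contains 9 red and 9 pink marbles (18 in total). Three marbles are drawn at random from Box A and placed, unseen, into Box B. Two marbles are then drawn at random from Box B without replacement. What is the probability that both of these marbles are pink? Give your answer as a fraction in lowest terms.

Condition on how many of the transferred marbles are pink (from Box A: 2 pink of 10; then Box B has 21 total).
  0 pink: C(2,0)C(8,3)/C(10,3) = 7/15; then P = C(9,2)/C(21,2) = 6/35
  1 pink: C(2,1)C(8,2)/C(10,3) = 7/15; then P = C(10,2)/C(21,2) = 3/14
  2 pink: C(2,2)C(8,1)/C(10,3) = 1/15; then P = C(11,2)/C(21,2) = 11/42
P(both pink) = 311/1575 ≈ 0.1975.

311/1575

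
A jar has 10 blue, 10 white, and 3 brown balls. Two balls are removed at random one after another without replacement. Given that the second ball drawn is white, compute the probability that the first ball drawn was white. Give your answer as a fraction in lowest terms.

P(first=white and the second ball drawn is white) = (10/23)·(9/22) = 45/253.
P(the second ball drawn is white) = Σ over first color = 50/253 + 45/253 + 15/253 = 10/23.
By Bayes, P(first=white | the second ball drawn is white) = 45/253 / 10/23 = 9/22 ≈ 0.4091.

9/22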